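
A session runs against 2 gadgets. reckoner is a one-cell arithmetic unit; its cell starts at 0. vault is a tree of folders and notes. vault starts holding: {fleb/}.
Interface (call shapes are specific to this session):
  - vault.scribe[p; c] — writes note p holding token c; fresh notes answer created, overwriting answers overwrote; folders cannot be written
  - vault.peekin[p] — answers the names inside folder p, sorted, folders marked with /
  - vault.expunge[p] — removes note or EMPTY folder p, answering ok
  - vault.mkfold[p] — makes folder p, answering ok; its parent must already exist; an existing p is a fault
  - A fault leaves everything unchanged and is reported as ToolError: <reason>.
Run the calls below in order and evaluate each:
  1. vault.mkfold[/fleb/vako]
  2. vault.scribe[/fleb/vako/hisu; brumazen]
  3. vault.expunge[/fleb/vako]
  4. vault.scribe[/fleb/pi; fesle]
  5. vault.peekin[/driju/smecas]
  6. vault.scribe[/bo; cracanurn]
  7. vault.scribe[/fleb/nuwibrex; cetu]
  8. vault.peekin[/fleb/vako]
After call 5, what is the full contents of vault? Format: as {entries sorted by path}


==> vault.mkfold(p→/fleb/vako)
<== ok
==> vault.scribe(p→/fleb/vako/hisu, c→brumazen)
<== created
==> vault.expunge(p→/fleb/vako)
<== ToolError: not empty
==> vault.scribe(p→/fleb/pi, c→fesle)
<== created
==> vault.peekin(p→/driju/smecas)
<== ToolError: not found
==> vault.scribe(p→/bo, c→cracanurn)
<== created
==> vault.scribe(p→/fleb/nuwibrex, c→cetu)
<== created
==> vault.peekin(p→/fleb/vako)
<== [hisu]

Answer: {fleb/, fleb/pi=fesle, fleb/vako/, fleb/vako/hisu=brumazen}


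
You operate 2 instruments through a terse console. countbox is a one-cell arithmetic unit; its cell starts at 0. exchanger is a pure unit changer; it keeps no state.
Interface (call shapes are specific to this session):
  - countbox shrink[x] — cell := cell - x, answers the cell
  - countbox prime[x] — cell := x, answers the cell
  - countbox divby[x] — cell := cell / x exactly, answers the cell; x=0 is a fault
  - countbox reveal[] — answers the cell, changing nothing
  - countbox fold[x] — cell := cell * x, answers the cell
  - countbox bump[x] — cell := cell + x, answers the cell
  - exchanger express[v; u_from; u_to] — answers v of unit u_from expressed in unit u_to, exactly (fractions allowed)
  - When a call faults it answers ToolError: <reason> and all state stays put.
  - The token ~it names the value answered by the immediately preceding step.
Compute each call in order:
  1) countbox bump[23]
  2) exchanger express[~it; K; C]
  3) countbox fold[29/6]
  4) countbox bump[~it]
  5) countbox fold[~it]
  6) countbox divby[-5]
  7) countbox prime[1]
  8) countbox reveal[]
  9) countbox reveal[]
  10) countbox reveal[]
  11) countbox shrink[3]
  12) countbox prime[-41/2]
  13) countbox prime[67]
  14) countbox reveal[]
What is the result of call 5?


Answer: 444889/9

Derivation:
I try countbox bump with x→23, → 23.
I invoke exchanger express with v→~it, u_from→K, u_to→C, which returns -5003/20.
I invoke countbox fold with x→29/6: 667/6.
Using countbox bump with x→~it, → 667/3.
I use countbox fold with x→~it, and see 444889/9.
Now I run countbox divby with x→-5: -444889/45.
Then countbox prime with x→1, and get 1.
I run countbox reveal, and get 1.
I try countbox reveal, → 1.
Next I call countbox reveal(): 1.
Next I call countbox shrink with x→3, and observe -2.
I run countbox prime with x→-41/2, and get -41/2.
I try countbox prime with x→67, which returns 67.
Now I run countbox reveal(): 67.


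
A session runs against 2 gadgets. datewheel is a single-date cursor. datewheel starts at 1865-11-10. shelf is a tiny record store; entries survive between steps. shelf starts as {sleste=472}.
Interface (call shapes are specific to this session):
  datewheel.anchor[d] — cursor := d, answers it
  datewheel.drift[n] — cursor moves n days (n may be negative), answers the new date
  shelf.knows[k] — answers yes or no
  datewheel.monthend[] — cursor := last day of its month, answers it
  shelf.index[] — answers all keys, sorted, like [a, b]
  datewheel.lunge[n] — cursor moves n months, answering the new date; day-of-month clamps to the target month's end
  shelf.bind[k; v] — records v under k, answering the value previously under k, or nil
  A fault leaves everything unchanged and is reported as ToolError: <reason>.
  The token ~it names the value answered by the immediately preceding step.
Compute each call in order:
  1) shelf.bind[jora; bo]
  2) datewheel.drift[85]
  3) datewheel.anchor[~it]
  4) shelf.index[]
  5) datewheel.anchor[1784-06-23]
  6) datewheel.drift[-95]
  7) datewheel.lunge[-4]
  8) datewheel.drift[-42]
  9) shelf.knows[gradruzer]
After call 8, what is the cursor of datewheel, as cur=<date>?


# bind(jora, bo) ~> nil
# drift(85) ~> 1866-02-03
# anchor(~it) ~> 1866-02-03
# index() ~> [jora, sleste]
# anchor(1784-06-23) ~> 1784-06-23
# drift(-95) ~> 1784-03-20
# lunge(-4) ~> 1783-11-20
# drift(-42) ~> 1783-10-09
# knows(gradruzer) ~> no

Answer: cur=1783-10-09


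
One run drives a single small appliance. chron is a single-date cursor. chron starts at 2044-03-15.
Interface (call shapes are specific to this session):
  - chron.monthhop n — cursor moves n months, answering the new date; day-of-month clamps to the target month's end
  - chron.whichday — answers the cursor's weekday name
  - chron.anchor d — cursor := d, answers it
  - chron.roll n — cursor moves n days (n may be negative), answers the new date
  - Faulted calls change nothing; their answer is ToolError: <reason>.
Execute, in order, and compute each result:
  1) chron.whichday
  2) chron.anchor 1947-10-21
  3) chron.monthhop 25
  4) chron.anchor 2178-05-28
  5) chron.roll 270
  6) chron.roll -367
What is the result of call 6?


Answer: 2178-02-20

Derivation:
-- 1. chron.whichday() ~> Tuesday
-- 2. chron.anchor(1947-10-21) ~> 1947-10-21
-- 3. chron.monthhop(25) ~> 1949-11-21
-- 4. chron.anchor(2178-05-28) ~> 2178-05-28
-- 5. chron.roll(270) ~> 2179-02-22
-- 6. chron.roll(-367) ~> 2178-02-20


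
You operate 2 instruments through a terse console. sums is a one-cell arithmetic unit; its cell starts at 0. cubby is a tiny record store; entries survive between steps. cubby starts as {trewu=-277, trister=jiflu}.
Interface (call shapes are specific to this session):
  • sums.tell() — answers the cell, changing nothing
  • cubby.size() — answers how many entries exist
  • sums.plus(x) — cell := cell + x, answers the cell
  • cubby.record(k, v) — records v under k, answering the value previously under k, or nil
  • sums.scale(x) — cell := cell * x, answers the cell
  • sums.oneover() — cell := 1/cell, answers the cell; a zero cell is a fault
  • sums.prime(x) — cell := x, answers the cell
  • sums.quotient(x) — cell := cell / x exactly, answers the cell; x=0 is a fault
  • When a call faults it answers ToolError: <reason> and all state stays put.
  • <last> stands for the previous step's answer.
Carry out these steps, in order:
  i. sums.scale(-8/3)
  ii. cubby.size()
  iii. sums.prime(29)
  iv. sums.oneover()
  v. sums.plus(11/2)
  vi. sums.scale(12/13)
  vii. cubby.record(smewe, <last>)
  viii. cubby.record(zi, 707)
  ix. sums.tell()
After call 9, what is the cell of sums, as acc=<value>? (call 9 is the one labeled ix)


Answer: acc=1926/377

Derivation:
I try sums.scale(-8/3), — result: 0.
Next I call cubby.size, → 2.
Invoking sums.prime(29), → 29.
I use sums.oneover, and get 1/29.
Invoking sums.plus(11/2): 321/58.
I run sums.scale(12/13), → 1926/377.
I invoke cubby.record(smewe, <last>), which returns nil.
I run cubby.record(zi, 707), yielding nil.
Calling sums.tell(), and see 1926/377.


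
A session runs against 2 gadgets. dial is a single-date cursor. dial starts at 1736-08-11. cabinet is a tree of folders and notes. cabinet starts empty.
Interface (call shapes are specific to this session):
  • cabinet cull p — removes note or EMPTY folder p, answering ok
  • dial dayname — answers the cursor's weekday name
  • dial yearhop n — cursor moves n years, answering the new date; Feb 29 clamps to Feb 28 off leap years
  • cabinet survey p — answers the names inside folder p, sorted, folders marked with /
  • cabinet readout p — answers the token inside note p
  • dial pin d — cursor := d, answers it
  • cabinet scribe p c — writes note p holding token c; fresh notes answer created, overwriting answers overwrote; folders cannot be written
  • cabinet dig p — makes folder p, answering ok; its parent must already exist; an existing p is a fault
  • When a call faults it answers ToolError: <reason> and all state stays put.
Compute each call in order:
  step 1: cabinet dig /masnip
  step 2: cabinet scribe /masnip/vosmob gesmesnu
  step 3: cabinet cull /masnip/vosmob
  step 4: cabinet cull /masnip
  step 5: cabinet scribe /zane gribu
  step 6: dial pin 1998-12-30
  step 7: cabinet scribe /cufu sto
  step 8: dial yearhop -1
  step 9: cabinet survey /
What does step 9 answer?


% 1. cabinet dig(p: /masnip) -> ok
% 2. cabinet scribe(p: /masnip/vosmob, c: gesmesnu) -> created
% 3. cabinet cull(p: /masnip/vosmob) -> ok
% 4. cabinet cull(p: /masnip) -> ok
% 5. cabinet scribe(p: /zane, c: gribu) -> created
% 6. dial pin(d: 1998-12-30) -> 1998-12-30
% 7. cabinet scribe(p: /cufu, c: sto) -> created
% 8. dial yearhop(n: -1) -> 1997-12-30
% 9. cabinet survey(p: /) -> [cufu, zane]

Answer: [cufu, zane]


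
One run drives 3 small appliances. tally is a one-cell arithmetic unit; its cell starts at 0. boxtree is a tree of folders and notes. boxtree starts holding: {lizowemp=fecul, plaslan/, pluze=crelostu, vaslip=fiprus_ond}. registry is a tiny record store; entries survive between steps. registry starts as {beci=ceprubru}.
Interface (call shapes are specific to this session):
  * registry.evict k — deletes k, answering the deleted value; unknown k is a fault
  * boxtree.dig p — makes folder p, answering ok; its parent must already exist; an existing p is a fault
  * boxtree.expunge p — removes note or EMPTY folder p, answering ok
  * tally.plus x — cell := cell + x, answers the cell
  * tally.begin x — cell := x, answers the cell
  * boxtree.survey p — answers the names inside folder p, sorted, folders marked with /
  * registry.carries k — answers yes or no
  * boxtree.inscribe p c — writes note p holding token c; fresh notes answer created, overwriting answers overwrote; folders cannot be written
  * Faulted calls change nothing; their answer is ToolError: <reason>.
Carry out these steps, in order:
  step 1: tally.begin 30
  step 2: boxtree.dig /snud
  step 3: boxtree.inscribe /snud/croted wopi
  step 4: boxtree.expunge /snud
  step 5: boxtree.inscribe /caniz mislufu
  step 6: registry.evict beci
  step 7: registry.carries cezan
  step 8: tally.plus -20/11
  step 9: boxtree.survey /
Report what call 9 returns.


Step: tally.begin[x=30]
Result: 30
Step: boxtree.dig[p=/snud]
Result: ok
Step: boxtree.inscribe[p=/snud/croted; c=wopi]
Result: created
Step: boxtree.expunge[p=/snud]
Result: ToolError: not empty
Step: boxtree.inscribe[p=/caniz; c=mislufu]
Result: created
Step: registry.evict[k=beci]
Result: ceprubru
Step: registry.carries[k=cezan]
Result: no
Step: tally.plus[x=-20/11]
Result: 310/11
Step: boxtree.survey[p=/]
Result: [caniz, lizowemp, plaslan/, pluze, snud/, vaslip]

Answer: [caniz, lizowemp, plaslan/, pluze, snud/, vaslip]


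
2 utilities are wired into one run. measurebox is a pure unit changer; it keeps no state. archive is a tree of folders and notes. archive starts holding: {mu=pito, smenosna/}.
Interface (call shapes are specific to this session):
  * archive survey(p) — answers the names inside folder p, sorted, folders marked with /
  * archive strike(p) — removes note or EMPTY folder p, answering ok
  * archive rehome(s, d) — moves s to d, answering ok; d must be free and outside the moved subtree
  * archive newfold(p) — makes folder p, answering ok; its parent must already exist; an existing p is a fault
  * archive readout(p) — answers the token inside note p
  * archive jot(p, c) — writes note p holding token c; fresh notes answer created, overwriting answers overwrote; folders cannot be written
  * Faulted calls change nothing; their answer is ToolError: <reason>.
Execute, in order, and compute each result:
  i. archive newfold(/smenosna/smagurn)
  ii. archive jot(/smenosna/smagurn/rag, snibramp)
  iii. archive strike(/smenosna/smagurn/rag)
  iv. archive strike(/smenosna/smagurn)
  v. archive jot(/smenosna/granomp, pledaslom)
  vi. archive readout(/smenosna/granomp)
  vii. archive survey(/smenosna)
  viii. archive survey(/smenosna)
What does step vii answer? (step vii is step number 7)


Answer: [granomp]

Derivation:
> archive newfold p: /smenosna/smagurn
[out] ok
> archive jot p: /smenosna/smagurn/rag c: snibramp
[out] created
> archive strike p: /smenosna/smagurn/rag
[out] ok
> archive strike p: /smenosna/smagurn
[out] ok
> archive jot p: /smenosna/granomp c: pledaslom
[out] created
> archive readout p: /smenosna/granomp
[out] pledaslom
> archive survey p: /smenosna
[out] [granomp]
> archive survey p: /smenosna
[out] [granomp]


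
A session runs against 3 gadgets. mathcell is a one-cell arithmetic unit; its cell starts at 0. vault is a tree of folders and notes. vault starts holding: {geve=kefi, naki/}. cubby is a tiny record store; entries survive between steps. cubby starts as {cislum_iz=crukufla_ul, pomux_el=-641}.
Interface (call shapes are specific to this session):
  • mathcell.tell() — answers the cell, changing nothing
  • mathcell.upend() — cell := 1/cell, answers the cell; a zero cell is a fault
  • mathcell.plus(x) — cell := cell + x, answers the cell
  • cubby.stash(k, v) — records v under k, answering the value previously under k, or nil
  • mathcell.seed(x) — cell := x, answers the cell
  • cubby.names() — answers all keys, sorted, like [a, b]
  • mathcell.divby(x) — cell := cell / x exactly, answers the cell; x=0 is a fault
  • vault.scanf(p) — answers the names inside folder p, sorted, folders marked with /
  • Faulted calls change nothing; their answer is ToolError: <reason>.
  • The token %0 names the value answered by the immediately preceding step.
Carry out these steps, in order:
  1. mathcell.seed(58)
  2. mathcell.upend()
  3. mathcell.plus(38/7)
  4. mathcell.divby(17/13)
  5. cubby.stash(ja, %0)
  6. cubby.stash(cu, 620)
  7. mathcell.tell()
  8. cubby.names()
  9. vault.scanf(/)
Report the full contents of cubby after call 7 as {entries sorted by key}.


I try mathcell.seed using x='58', giving 58.
Next I call mathcell.upend(), yielding 1/58.
I use mathcell.plus using x='38/7', yielding 2211/406.
Invoking mathcell.divby using x='17/13', and see 28743/6902.
Using cubby.stash using k='ja', v='%0', giving nil.
I call cubby.stash using k='cu', v='620', and see nil.
Invoking mathcell.tell(), — result: 28743/6902.
Next I call cubby.names, — result: [cislum_iz, cu, ja, pomux_el].
Using vault.scanf using p='/': [geve, naki/].

Answer: {cislum_iz=crukufla_ul, cu=620, ja=28743/6902, pomux_el=-641}


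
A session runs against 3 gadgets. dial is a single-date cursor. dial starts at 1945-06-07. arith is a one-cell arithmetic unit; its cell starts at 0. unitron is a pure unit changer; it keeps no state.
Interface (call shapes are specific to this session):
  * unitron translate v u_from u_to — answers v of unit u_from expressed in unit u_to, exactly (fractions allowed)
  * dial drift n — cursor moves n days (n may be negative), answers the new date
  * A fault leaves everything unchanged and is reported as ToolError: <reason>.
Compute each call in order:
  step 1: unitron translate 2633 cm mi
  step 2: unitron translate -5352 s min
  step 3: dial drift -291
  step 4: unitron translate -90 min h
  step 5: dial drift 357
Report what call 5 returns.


Calling unitron translate using v=2633, u_from=cm, u_to=mi, — result: 13165/804672.
Calling unitron translate using v=-5352, u_from=s, u_to=min, yielding -446/5.
Calling dial drift using n=-291, — result: 1944-08-20.
I use unitron translate using v=-90, u_from=min, u_to=h, and get -3/2.
I try dial drift using n=357, which returns 1945-08-12.

Answer: 1945-08-12


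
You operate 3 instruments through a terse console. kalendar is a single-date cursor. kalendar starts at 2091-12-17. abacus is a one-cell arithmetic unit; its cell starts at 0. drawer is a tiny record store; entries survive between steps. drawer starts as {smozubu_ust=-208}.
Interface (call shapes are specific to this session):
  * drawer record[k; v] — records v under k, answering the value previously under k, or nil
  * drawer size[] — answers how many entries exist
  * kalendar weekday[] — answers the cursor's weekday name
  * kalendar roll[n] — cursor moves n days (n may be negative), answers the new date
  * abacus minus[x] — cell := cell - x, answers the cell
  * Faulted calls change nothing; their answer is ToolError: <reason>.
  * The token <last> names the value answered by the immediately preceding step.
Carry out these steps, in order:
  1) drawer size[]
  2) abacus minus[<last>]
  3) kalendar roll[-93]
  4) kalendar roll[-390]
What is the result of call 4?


Answer: 2090-08-21

Derivation:
>> drawer size()
<< 1
>> abacus minus(x→<last>)
<< -1
>> kalendar roll(n→-93)
<< 2091-09-15
>> kalendar roll(n→-390)
<< 2090-08-21


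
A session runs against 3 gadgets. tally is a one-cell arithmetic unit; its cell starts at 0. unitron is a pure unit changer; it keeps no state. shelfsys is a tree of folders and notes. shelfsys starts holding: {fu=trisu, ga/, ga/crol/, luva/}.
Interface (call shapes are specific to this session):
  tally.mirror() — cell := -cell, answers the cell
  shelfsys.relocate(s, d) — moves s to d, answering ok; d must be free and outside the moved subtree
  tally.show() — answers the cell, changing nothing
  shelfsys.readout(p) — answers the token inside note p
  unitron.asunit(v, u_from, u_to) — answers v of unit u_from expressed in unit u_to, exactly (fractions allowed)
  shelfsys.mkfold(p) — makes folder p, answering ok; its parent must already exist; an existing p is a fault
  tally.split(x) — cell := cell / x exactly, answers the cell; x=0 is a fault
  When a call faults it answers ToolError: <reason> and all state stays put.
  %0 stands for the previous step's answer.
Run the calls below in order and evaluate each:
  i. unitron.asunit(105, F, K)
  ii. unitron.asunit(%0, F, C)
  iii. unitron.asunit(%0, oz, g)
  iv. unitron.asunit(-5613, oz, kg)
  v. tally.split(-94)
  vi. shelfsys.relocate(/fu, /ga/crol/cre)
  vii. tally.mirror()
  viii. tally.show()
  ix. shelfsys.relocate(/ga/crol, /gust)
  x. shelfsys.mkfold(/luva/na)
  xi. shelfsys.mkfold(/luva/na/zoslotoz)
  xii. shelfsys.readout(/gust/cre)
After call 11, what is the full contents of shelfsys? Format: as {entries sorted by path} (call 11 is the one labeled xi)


·→ unitron.asunit(105, F, K)
·← 56467/180
·→ unitron.asunit(%0, F, C)
·← 50707/324
·→ unitron.asunit(%0, oz, g)
·← 2300030830559/518400000
·→ unitron.asunit(-5613, oz, kg)
·← -254601397281/1600000000
·→ tally.split(-94)
·← 0
·→ shelfsys.relocate(/fu, /ga/crol/cre)
·← ok
·→ tally.mirror()
·← 0
·→ tally.show()
·← 0
·→ shelfsys.relocate(/ga/crol, /gust)
·← ok
·→ shelfsys.mkfold(/luva/na)
·← ok
·→ shelfsys.mkfold(/luva/na/zoslotoz)
·← ok
·→ shelfsys.readout(/gust/cre)
·← trisu

Answer: {ga/, gust/, gust/cre=trisu, luva/, luva/na/, luva/na/zoslotoz/}


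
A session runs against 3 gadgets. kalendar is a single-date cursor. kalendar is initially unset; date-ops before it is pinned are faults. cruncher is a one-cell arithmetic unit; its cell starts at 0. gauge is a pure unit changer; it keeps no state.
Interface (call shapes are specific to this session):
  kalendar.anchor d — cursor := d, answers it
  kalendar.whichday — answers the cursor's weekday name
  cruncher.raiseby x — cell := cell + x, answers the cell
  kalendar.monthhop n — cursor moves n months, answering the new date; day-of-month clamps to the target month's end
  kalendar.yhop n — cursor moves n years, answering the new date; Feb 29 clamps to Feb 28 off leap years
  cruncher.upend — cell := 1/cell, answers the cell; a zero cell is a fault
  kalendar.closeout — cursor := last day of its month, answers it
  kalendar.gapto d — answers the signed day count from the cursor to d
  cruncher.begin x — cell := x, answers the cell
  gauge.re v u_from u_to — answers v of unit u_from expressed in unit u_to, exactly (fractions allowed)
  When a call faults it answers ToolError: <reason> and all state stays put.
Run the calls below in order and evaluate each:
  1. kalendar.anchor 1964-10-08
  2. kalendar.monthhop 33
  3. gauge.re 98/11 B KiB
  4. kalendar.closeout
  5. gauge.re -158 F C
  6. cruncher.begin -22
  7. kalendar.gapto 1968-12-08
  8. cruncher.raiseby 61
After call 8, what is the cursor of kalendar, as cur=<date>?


Act: kalendar.anchor[d=1964-10-08]
Obs: 1964-10-08
Act: kalendar.monthhop[n=33]
Obs: 1967-07-08
Act: gauge.re[v=98/11; u_from=B; u_to=KiB]
Obs: 49/5632
Act: kalendar.closeout[]
Obs: 1967-07-31
Act: gauge.re[v=-158; u_from=F; u_to=C]
Obs: -950/9
Act: cruncher.begin[x=-22]
Obs: -22
Act: kalendar.gapto[d=1968-12-08]
Obs: 496
Act: cruncher.raiseby[x=61]
Obs: 39

Answer: cur=1967-07-31


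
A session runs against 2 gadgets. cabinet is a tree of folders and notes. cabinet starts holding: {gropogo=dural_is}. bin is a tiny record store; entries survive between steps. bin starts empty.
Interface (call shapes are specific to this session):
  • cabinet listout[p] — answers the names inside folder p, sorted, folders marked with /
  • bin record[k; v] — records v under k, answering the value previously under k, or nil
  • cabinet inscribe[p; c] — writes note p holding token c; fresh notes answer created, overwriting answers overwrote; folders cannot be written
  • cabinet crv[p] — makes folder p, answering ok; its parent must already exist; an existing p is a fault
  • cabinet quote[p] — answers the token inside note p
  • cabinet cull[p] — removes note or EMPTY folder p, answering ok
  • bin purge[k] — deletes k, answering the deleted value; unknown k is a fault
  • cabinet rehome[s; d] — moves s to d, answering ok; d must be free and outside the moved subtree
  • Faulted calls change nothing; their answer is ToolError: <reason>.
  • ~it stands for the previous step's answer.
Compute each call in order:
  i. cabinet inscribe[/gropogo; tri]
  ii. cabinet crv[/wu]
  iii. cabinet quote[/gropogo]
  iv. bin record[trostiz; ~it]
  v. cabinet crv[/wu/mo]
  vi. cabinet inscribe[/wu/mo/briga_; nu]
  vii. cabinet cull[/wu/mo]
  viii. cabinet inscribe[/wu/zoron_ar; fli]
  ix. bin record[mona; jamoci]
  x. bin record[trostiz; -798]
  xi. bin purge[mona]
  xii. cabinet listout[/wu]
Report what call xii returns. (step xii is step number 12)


Answer: [mo/, zoron_ar]

Derivation:
-> cabinet inscribe(p: /gropogo, c: tri)
<- overwrote
-> cabinet crv(p: /wu)
<- ok
-> cabinet quote(p: /gropogo)
<- tri
-> bin record(k: trostiz, v: ~it)
<- nil
-> cabinet crv(p: /wu/mo)
<- ok
-> cabinet inscribe(p: /wu/mo/briga_, c: nu)
<- created
-> cabinet cull(p: /wu/mo)
<- ToolError: not empty
-> cabinet inscribe(p: /wu/zoron_ar, c: fli)
<- created
-> bin record(k: mona, v: jamoci)
<- nil
-> bin record(k: trostiz, v: -798)
<- tri
-> bin purge(k: mona)
<- jamoci
-> cabinet listout(p: /wu)
<- [mo/, zoron_ar]


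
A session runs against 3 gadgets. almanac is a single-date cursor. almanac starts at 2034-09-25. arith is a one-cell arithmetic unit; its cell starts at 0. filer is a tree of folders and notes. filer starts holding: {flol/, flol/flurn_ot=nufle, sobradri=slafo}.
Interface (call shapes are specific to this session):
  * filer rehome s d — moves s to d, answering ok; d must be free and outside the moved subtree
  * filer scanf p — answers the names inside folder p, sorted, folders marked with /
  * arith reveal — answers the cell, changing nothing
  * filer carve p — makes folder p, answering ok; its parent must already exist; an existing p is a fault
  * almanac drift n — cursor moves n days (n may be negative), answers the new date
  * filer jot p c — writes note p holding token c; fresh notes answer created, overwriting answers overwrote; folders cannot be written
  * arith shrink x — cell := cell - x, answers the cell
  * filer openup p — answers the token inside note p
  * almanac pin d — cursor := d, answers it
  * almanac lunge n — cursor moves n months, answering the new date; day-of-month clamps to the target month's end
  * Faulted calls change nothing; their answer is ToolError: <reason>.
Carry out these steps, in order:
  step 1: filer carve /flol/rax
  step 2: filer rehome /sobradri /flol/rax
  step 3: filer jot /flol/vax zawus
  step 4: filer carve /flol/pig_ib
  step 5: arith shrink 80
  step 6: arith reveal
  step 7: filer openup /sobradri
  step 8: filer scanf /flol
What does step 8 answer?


·→ filer carve(p→/flol/rax)
·← ok
·→ filer rehome(s→/sobradri, d→/flol/rax)
·← ToolError: exists
·→ filer jot(p→/flol/vax, c→zawus)
·← created
·→ filer carve(p→/flol/pig_ib)
·← ok
·→ arith shrink(x→80)
·← -80
·→ arith reveal()
·← -80
·→ filer openup(p→/sobradri)
·← slafo
·→ filer scanf(p→/flol)
·← [flurn_ot, pig_ib/, rax/, vax]

Answer: [flurn_ot, pig_ib/, rax/, vax]


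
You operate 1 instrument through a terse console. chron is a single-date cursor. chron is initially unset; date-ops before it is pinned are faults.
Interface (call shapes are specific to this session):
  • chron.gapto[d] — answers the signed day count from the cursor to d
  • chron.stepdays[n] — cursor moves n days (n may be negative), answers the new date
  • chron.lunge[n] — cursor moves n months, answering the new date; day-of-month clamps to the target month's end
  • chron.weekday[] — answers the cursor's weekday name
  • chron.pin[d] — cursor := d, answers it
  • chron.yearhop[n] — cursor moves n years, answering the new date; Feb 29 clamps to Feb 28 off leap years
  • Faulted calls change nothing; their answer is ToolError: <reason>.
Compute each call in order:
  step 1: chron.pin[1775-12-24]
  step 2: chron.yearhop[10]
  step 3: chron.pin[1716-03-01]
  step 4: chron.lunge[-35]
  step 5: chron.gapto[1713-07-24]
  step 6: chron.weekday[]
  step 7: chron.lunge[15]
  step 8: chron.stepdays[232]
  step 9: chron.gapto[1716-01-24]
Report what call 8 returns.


~$ chron.pin 1775-12-24
:: 1775-12-24
~$ chron.yearhop 10
:: 1785-12-24
~$ chron.pin 1716-03-01
:: 1716-03-01
~$ chron.lunge -35
:: 1713-04-01
~$ chron.gapto 1713-07-24
:: 114
~$ chron.weekday
:: Saturday
~$ chron.lunge 15
:: 1714-07-01
~$ chron.stepdays 232
:: 1715-02-18
~$ chron.gapto 1716-01-24
:: 340

Answer: 1715-02-18


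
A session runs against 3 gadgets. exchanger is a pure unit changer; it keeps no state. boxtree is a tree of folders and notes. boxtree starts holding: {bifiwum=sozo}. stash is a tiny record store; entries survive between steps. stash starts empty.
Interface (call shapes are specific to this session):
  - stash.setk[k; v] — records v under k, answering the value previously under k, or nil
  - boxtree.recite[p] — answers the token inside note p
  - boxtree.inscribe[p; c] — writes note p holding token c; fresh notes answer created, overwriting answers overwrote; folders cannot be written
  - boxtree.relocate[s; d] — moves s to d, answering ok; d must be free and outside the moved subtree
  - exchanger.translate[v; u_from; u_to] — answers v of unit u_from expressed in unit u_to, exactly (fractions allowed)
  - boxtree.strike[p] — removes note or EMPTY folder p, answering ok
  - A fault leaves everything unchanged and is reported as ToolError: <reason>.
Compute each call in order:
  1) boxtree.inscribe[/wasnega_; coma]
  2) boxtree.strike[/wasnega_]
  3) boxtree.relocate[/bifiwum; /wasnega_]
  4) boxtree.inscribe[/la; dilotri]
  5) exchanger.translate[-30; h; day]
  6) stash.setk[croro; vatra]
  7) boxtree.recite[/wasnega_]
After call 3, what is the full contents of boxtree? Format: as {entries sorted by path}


// boxtree.inscribe(p='/wasnega_', c='coma') == created
// boxtree.strike(p='/wasnega_') == ok
// boxtree.relocate(s='/bifiwum', d='/wasnega_') == ok
// boxtree.inscribe(p='/la', c='dilotri') == created
// exchanger.translate(v='-30', u_from='h', u_to='day') == -5/4
// stash.setk(k='croro', v='vatra') == nil
// boxtree.recite(p='/wasnega_') == sozo

Answer: {wasnega_=sozo}


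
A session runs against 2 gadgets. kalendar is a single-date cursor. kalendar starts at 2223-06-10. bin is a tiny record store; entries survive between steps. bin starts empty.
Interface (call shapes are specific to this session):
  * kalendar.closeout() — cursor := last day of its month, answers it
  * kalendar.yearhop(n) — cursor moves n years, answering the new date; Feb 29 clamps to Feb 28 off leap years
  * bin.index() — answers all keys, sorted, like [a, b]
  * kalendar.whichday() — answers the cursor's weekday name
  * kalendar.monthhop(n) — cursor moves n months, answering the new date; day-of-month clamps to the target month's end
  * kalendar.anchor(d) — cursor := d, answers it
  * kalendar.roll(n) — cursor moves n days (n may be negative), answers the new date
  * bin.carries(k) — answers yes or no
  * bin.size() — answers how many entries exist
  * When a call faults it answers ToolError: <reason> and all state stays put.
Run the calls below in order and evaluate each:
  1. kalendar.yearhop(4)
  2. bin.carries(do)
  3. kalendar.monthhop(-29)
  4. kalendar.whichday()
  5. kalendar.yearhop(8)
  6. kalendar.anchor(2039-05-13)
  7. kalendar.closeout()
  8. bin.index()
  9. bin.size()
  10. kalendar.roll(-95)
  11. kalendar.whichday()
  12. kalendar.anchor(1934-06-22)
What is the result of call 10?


CALL kalendar.yearhop[4]
RET  2227-06-10
CALL bin.carries[do]
RET  no
CALL kalendar.monthhop[-29]
RET  2225-01-10
CALL kalendar.whichday[]
RET  Monday
CALL kalendar.yearhop[8]
RET  2233-01-10
CALL kalendar.anchor[2039-05-13]
RET  2039-05-13
CALL kalendar.closeout[]
RET  2039-05-31
CALL bin.index[]
RET  []
CALL bin.size[]
RET  0
CALL kalendar.roll[-95]
RET  2039-02-25
CALL kalendar.whichday[]
RET  Friday
CALL kalendar.anchor[1934-06-22]
RET  1934-06-22

Answer: 2039-02-25


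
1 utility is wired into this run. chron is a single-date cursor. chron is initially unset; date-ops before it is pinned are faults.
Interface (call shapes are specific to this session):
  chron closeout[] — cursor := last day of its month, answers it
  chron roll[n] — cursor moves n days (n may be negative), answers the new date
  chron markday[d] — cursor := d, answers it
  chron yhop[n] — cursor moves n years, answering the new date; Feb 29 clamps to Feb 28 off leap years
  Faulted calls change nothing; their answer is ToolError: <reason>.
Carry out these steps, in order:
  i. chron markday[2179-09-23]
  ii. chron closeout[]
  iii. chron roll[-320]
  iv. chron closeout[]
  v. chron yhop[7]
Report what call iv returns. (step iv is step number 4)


Answer: 2178-11-30

Derivation:
I call chron markday passing 2179-09-23, and observe 2179-09-23.
I use chron closeout, and get 2179-09-30.
I use chron roll passing -320, giving 2178-11-14.
Invoking chron closeout, — result: 2178-11-30.
I try chron yhop passing 7, giving 2185-11-30.


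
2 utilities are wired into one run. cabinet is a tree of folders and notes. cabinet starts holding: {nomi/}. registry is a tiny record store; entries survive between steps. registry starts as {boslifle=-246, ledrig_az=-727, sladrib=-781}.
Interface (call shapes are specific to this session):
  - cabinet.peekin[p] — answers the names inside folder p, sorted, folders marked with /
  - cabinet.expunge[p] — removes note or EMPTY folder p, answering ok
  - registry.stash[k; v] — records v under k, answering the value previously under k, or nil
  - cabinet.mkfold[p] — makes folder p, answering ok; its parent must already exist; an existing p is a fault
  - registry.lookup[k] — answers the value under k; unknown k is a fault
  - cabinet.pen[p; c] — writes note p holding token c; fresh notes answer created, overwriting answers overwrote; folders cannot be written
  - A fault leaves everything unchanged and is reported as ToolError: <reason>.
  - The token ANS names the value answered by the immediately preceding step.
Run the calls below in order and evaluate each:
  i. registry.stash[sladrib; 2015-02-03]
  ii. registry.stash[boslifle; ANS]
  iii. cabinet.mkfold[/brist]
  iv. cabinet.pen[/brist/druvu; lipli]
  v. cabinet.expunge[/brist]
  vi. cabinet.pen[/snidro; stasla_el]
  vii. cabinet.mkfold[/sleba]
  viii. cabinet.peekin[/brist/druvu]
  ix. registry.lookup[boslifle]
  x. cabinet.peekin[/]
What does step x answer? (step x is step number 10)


==> registry.stash(k: sladrib, v: 2015-02-03)
<== -781
==> registry.stash(k: boslifle, v: ANS)
<== -246
==> cabinet.mkfold(p: /brist)
<== ok
==> cabinet.pen(p: /brist/druvu, c: lipli)
<== created
==> cabinet.expunge(p: /brist)
<== ToolError: not empty
==> cabinet.pen(p: /snidro, c: stasla_el)
<== created
==> cabinet.mkfold(p: /sleba)
<== ok
==> cabinet.peekin(p: /brist/druvu)
<== ToolError: not a directory
==> registry.lookup(k: boslifle)
<== -781
==> cabinet.peekin(p: /)
<== [brist/, nomi/, sleba/, snidro]

Answer: [brist/, nomi/, sleba/, snidro]


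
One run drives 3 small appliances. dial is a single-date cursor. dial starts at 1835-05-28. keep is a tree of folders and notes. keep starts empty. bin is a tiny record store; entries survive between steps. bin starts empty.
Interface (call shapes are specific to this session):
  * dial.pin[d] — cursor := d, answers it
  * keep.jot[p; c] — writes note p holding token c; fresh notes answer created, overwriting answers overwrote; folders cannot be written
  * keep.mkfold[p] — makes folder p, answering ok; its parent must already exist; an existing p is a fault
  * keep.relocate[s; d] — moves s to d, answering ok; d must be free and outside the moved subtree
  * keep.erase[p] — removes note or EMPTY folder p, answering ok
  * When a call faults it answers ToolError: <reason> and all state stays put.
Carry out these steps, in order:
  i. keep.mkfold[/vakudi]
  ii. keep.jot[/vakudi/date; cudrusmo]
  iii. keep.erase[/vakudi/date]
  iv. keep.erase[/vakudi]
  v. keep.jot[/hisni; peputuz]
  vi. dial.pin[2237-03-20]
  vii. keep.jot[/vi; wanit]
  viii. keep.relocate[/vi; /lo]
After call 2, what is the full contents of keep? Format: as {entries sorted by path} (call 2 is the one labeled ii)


Answer: {vakudi/, vakudi/date=cudrusmo}

Derivation:
I run keep.mkfold(p='/vakudi'), yielding ok.
I run keep.jot(p='/vakudi/date', c='cudrusmo'), and see created.
I run keep.erase(p='/vakudi/date'), which returns ok.
Invoking keep.erase(p='/vakudi'), and observe ok.
Next I call keep.jot(p='/hisni', c='peputuz'), → created.
Next I call dial.pin(d='2237-03-20'), and get 2237-03-20.
I invoke keep.jot(p='/vi', c='wanit'), which returns created.
I use keep.relocate(s='/vi', d='/lo'), and get ok.


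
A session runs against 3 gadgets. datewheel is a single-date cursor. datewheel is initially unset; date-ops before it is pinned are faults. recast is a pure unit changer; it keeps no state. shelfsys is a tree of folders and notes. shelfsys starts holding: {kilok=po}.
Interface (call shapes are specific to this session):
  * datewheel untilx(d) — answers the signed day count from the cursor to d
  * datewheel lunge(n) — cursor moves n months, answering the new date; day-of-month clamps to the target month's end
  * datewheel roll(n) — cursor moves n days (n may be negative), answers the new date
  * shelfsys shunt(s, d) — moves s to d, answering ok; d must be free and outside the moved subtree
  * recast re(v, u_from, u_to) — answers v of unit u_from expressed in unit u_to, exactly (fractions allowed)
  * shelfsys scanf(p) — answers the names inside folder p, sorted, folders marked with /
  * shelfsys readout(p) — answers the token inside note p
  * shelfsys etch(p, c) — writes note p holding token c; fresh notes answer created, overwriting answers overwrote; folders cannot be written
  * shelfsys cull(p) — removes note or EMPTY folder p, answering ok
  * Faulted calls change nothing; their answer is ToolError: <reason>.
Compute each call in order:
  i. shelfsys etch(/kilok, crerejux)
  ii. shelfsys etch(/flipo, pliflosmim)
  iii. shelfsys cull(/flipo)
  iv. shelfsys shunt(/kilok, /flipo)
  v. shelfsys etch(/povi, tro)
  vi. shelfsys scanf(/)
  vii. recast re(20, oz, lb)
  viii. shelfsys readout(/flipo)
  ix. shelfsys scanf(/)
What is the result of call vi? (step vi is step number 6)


Then shelfsys etch with /kilok, crerejux, yielding overwrote.
Now I run shelfsys etch with /flipo, pliflosmim, giving created.
Invoking shelfsys cull with /flipo: ok.
I try shelfsys shunt with /kilok, /flipo, which returns ok.
I invoke shelfsys etch with /povi, tro, which returns created.
Now I run shelfsys scanf with /, which returns [flipo, povi].
Next I call recast re with 20, oz, lb: 5/4.
Using shelfsys readout with /flipo, yielding crerejux.
Invoking shelfsys scanf with /, yielding [flipo, povi].

Answer: [flipo, povi]


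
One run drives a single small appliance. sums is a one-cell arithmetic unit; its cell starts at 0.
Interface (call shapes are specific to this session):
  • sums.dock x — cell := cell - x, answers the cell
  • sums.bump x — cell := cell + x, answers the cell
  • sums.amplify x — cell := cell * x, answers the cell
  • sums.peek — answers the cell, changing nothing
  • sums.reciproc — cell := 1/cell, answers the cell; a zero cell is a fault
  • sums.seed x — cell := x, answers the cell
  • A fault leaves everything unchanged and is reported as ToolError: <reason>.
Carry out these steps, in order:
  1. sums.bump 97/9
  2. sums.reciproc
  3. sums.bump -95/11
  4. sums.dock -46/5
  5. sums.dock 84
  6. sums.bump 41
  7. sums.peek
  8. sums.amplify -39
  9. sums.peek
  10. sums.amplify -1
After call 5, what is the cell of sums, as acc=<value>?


Answer: acc=-444638/5335

Derivation:
// sums.bump(97/9) -> 97/9
// sums.reciproc() -> 9/97
// sums.bump(-95/11) -> -9116/1067
// sums.dock(-46/5) -> 3502/5335
// sums.dock(84) -> -444638/5335
// sums.bump(41) -> -225903/5335
// sums.peek() -> -225903/5335
// sums.amplify(-39) -> 8810217/5335
// sums.peek() -> 8810217/5335
// sums.amplify(-1) -> -8810217/5335


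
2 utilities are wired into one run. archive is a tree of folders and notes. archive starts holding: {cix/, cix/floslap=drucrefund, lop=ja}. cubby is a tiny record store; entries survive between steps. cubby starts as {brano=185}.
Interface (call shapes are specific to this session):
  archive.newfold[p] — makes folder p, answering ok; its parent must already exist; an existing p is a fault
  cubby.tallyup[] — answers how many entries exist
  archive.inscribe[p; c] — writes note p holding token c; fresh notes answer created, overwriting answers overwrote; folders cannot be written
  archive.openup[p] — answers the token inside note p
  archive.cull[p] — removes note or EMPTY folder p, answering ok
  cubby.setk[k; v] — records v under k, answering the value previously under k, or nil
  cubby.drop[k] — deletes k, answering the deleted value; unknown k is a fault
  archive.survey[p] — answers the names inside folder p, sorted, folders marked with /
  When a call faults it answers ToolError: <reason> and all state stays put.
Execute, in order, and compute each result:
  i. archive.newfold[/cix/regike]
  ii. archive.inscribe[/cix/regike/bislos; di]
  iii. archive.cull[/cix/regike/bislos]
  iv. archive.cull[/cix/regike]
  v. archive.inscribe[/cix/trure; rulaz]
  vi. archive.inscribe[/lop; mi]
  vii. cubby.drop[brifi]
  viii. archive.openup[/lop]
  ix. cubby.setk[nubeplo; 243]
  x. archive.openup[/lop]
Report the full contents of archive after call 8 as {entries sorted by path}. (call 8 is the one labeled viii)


Answer: {cix/, cix/floslap=drucrefund, cix/trure=rulaz, lop=mi}

Derivation:
# 1. archive.newfold(p: /cix/regike) == ok
# 2. archive.inscribe(p: /cix/regike/bislos, c: di) == created
# 3. archive.cull(p: /cix/regike/bislos) == ok
# 4. archive.cull(p: /cix/regike) == ok
# 5. archive.inscribe(p: /cix/trure, c: rulaz) == created
# 6. archive.inscribe(p: /lop, c: mi) == overwrote
# 7. cubby.drop(k: brifi) == ToolError: no such key brifi
# 8. archive.openup(p: /lop) == mi
# 9. cubby.setk(k: nubeplo, v: 243) == nil
# 10. archive.openup(p: /lop) == mi
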